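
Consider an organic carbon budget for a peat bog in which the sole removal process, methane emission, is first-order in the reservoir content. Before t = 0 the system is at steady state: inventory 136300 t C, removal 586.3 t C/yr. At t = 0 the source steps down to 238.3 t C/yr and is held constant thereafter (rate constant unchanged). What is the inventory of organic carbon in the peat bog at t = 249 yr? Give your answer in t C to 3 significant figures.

τ = M₀/F₀ = 136300/586.3 = 232.5 yr; rate constant k = 1/τ.
New steady state M_∞ = F₁/k = F₁·τ = 238.3 × 232.5 = 55399 t C.
M(t) = M_∞ + (M₀ − M_∞)·e^(−t/τ); t/τ = 249/232.5 = 1.071, so e^(−t/τ) = 0.3426.
M(t) = 55399 + 80900 × 0.3426 = 83119 t C.

83100 t C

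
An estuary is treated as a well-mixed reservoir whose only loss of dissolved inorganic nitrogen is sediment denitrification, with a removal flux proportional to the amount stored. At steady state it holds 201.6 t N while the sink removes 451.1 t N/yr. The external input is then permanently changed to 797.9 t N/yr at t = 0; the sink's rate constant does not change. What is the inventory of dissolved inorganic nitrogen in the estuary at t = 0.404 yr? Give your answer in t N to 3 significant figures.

Residence time τ = M₀/F₀ = 0.4469 yr. The eventual steady state is M_∞ = M₀·(F₁/F₀) = 201.6 × 797.9/451.1 = 356.59 t N.
The anomaly ΔM(t) = M(t) − M_∞ decays as ΔM₀·e^(−t/τ) with ΔM₀ = 201.6 − 356.59 = −155.0 t N.
At t = 0.404 yr, e^(−t/τ) = e^(−0.9040) = 0.4050, so ΔM = −62.76 t N and M = 356.59 − 62.76 = 293.83 t N.

294 t N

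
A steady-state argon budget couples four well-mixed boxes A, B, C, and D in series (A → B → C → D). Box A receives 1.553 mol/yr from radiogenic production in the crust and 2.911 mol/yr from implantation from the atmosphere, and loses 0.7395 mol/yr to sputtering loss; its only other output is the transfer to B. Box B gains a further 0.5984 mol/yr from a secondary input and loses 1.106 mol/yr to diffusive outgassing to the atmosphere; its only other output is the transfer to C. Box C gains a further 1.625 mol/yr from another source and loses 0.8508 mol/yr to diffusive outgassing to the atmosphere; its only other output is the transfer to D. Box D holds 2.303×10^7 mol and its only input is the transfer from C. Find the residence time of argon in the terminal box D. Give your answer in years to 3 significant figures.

5.77×10^6 yr

Box A: F(A→B) = (1.553 + 2.911) − 0.7395 = 3.7245 mol/yr.
Box B: F(B→C) = (3.7245 + 0.5984) − 1.106 = 3.2169 mol/yr.
Box C: F(C→D) = (3.2169 + 1.625) − 0.8508 = 3.9911 mol/yr.
Box D throughput = its input = 3.9911 mol/yr; τ = 2.303×10^7 / 3.9911 = 5.770×10^6 yr.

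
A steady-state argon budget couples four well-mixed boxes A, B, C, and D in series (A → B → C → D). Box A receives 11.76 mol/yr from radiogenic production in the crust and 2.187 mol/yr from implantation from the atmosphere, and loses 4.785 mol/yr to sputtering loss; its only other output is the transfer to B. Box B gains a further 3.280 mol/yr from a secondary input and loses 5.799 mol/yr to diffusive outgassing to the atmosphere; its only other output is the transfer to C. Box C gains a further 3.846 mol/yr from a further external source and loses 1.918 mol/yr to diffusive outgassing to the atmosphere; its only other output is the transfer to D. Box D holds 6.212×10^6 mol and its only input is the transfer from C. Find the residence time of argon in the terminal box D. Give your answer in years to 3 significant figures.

725000 yr

Box A: F(A→B) = (11.76 + 2.187) − 4.785 = 9.1620 mol/yr.
Box B: F(B→C) = (9.1620 + 3.280) − 5.799 = 6.6430 mol/yr.
Box C: F(C→D) = (6.6430 + 3.846) − 1.918 = 8.5710 mol/yr.
Box D throughput = its input = 8.5710 mol/yr; τ = 6.212×10^6 / 8.5710 = 724800 yr.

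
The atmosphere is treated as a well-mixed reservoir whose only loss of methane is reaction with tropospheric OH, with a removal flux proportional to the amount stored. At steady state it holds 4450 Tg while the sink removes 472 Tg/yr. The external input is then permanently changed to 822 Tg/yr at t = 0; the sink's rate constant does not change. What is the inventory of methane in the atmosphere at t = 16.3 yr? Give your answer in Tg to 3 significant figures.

7160 Tg

The sink rate constant is k = F₀/M₀ = 472/4450 = 0.1061 yr⁻¹.
Solving dM/dt = F₁ − kM with M(0) = M₀ gives M(t) = F₁/k + (M₀ − F₁/k)·e^(−kt).
F₁/k = 822/0.1061 = 7749.8 Tg; kt = 0.1061 × 16.3 = 1.729, e^(−kt) = 0.1775.
M(16.3) = 7749.8 + (4450 − 7749.8) × 0.1775 = 7749.8 − 585.6 = 7164.1 Tg.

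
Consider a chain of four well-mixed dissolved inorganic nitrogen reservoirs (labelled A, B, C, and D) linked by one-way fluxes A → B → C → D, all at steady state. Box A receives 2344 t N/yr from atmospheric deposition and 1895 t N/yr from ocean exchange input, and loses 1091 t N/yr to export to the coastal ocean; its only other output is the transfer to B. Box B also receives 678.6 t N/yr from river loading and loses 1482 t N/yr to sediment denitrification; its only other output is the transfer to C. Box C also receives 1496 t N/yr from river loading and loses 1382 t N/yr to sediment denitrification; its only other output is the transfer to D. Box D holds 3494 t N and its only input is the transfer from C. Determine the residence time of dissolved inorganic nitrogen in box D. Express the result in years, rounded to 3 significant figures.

Box A: F(A→B) = (2344 + 1895) − 1091 = 3148.0 t N/yr.
Box B: F(B→C) = (3148.0 + 678.6) − 1482 = 2344.6 t N/yr.
Box C: F(C→D) = (2344.6 + 1496) − 1382 = 2458.6 t N/yr.
Box D throughput = its input = 2458.6 t N/yr; τ = 3494 / 2458.6 = 1.421 yr.

1.42 yr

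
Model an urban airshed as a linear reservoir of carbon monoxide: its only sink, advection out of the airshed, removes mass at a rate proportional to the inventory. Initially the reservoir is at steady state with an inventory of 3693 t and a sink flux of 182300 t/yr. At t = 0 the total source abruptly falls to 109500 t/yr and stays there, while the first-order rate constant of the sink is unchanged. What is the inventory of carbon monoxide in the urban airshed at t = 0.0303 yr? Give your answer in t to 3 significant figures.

The sink rate constant is k = F₀/M₀ = 182300/3693 = 49.36 yr⁻¹.
Solving dM/dt = F₁ − kM with M(0) = M₀ gives M(t) = F₁/k + (M₀ − F₁/k)·e^(−kt).
F₁/k = 109500/49.36 = 2218.2 t; kt = 49.36 × 0.0303 = 1.496, e^(−kt) = 0.2241.
M(0.0303) = 2218.2 + (3693 − 2218.2) × 0.2241 = 2218.2 + 330.5 = 2548.7 t.

2550 t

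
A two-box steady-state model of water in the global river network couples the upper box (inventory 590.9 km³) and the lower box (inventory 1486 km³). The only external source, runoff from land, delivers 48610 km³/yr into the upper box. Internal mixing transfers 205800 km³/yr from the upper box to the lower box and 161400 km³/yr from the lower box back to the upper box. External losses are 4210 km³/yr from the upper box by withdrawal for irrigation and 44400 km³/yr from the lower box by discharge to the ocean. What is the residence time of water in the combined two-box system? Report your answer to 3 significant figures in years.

Residence time in the combined system uses the total inventory and the total *external* removal — internal exchanges between the two boxes cancel.
M_total = 590.9 + 1486 = 2076.9 km³.
ΣF_external_out = 4210 + 44400 = 48610 km³/yr.
τ = M_total / ΣF_ext = 2076.9 / 48610 = 0.04273 yr.

0.0427 yr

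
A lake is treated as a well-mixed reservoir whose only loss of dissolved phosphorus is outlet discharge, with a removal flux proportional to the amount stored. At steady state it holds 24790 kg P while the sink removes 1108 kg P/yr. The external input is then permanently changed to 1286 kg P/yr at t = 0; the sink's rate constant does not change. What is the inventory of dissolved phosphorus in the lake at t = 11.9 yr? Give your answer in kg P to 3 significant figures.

26400 kg P

τ = M₀/F₀ = 24790/1108 = 22.37 yr; rate constant k = 1/τ.
New steady state M_∞ = F₁/k = F₁·τ = 1286 × 22.37 = 28773 kg P.
M(t) = M_∞ + (M₀ − M_∞)·e^(−t/τ); t/τ = 11.9/22.37 = 0.5319, so e^(−t/τ) = 0.5875.
M(t) = 28773 − 3983 × 0.5875 = 26433 kg P.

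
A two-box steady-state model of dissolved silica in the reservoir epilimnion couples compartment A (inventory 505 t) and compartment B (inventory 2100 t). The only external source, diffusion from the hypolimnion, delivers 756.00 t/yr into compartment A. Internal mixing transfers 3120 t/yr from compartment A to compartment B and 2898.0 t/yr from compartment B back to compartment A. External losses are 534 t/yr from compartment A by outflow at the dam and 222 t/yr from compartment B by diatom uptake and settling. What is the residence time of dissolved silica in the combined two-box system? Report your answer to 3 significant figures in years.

For the system as a whole, the A↔B exchange is internal and contributes nothing to the throughput; only the external sinks remove mass.
M_total = 505 + 2100 = 2605.0 t.
ΣF_external_out = 534 + 222 = 756.00 t/yr.
τ = M_total / ΣF_ext = 2605.0 / 756.00 = 3.446 yr.

3.45 yr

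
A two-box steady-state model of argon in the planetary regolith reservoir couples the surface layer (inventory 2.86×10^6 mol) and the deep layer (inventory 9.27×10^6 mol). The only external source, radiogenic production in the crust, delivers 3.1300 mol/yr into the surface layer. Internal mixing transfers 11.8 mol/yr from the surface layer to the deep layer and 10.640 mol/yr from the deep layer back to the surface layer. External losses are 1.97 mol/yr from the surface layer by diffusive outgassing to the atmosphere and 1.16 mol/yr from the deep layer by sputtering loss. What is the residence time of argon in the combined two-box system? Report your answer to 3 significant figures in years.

3.88×10^6 yr

Treat the two boxes together as one reservoir: the mixing fluxes between them are internal recycling, so τ = ΣM / Σ(external losses).
M_total = 2.86×10^6 + 9.27×10^6 = 1.2130×10^7 mol.
ΣF_external_out = 1.97 + 1.16 = 3.1300 mol/yr.
τ = M_total / ΣF_ext = 1.2130×10^7 / 3.1300 = 3.875×10^6 yr.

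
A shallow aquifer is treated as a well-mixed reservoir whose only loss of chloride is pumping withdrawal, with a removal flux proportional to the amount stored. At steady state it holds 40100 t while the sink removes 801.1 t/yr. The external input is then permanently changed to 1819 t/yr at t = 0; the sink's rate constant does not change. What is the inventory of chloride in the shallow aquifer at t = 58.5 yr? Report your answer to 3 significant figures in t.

τ = M₀/F₀ = 40100/801.1 = 50.06 yr; rate constant k = 1/τ.
New steady state M_∞ = F₁/k = F₁·τ = 1819 × 50.06 = 91052 t.
M(t) = M_∞ + (M₀ − M_∞)·e^(−t/τ); t/τ = 58.5/50.06 = 1.169, so e^(−t/τ) = 0.3108.
M(t) = 91052 − 50950 × 0.3108 = 75218 t.

75200 t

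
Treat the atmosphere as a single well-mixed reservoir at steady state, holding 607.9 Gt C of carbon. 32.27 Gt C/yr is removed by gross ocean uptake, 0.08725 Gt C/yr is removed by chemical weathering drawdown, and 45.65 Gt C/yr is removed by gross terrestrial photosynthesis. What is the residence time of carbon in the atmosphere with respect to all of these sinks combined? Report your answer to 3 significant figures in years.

7.79 yr

Total removal flux = 32.27 + 0.08725 + 45.65 = 78.007 Gt C/yr.
τ = M / ΣF_out = 607.9 / 78.007 = 7.793 yr.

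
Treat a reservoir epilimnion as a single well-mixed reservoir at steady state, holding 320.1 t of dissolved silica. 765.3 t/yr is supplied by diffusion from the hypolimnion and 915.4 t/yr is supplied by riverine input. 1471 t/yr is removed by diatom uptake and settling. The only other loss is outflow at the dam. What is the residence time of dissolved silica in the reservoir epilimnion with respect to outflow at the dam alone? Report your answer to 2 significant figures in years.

At steady state ΣF_in = ΣF_out.
ΣF_in = 765.3 + 915.4 = 1680.7 t/yr.
Outflow at the dam flux = ΣF_in − (1471) = 1680.7 − 1471 = 209.7 t/yr.
τ = M / F = 320.1 / 209.7 = 1.526 yr.

1.5 yr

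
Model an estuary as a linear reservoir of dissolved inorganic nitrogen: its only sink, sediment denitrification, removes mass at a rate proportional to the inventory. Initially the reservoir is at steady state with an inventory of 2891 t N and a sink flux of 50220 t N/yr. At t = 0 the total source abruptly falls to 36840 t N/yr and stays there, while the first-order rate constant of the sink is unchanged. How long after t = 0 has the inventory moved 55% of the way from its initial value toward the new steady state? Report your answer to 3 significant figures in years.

τ = M₀/F₀ = 2891/50220 = 0.05757 yr.
The remaining gap fraction is e^(−t/τ); 55% covered ⇒ e^(−t/τ) = 0.450.
t = −τ ln(0.450) = 0.05757 × 0.7985 = 0.04597 yr.

0.0460 yr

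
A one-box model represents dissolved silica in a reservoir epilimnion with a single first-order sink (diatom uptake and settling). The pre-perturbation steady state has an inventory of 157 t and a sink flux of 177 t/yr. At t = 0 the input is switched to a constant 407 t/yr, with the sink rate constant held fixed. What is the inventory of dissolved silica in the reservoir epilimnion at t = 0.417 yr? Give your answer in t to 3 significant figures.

234 t

Residence time τ = M₀/F₀ = 0.8870 yr. The eventual steady state is M_∞ = M₀·(F₁/F₀) = 157 × 407/177 = 361.01 t.
The anomaly ΔM(t) = M(t) − M_∞ decays as ΔM₀·e^(−t/τ) with ΔM₀ = 157 − 361.01 = −204.0 t.
At t = 0.417 yr, e^(−t/τ) = e^(−0.4701) = 0.6249, so ΔM = −127.5 t and M = 361.01 − 127.5 = 233.52 t.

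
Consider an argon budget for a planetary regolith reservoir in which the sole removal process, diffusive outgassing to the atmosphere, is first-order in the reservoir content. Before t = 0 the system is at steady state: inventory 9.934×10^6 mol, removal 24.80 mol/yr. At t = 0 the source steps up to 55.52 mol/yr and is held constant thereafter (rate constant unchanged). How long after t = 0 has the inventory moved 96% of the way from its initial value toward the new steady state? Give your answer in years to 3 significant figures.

τ = M₀/F₀ = 9.934×10^6/24.80 = 400600 yr.
The remaining gap fraction is e^(−t/τ); 96% covered ⇒ e^(−t/τ) = 0.0400.
t = −τ ln(0.0400) = 400600 × 3.219 = 1.289×10^6 yr.

1.29×10^6 yr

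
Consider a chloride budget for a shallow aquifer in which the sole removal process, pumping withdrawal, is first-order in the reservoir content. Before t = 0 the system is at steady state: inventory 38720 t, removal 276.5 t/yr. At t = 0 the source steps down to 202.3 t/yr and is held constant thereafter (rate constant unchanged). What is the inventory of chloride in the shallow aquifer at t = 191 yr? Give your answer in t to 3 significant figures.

The sink rate constant is k = F₀/M₀ = 276.5/38720 = 0.007141 yr⁻¹.
Solving dM/dt = F₁ − kM with M(0) = M₀ gives M(t) = F₁/k + (M₀ − F₁/k)·e^(−kt).
F₁/k = 202.3/0.007141 = 28329 t; kt = 0.007141 × 191 = 1.364, e^(−kt) = 0.2557.
M(191) = 28329 + (38720 − 28329) × 0.2557 = 28329 + 2656 = 30986 t.

31000 t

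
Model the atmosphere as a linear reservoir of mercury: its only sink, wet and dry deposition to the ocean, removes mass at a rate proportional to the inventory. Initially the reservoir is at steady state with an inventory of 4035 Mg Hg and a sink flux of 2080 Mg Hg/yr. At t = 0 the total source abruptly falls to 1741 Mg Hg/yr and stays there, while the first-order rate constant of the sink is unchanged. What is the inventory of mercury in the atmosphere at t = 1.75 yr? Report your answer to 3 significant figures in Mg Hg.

3640 Mg Hg

The sink rate constant is k = F₀/M₀ = 2080/4035 = 0.5155 yr⁻¹.
Solving dM/dt = F₁ − kM with M(0) = M₀ gives M(t) = F₁/k + (M₀ − F₁/k)·e^(−kt).
F₁/k = 1741/0.5155 = 3377.4 Mg Hg; kt = 0.5155 × 1.75 = 0.9021, e^(−kt) = 0.4057.
M(1.75) = 3377.4 + (4035 − 3377.4) × 0.4057 = 3377.4 + 266.8 = 3644.2 Mg Hg.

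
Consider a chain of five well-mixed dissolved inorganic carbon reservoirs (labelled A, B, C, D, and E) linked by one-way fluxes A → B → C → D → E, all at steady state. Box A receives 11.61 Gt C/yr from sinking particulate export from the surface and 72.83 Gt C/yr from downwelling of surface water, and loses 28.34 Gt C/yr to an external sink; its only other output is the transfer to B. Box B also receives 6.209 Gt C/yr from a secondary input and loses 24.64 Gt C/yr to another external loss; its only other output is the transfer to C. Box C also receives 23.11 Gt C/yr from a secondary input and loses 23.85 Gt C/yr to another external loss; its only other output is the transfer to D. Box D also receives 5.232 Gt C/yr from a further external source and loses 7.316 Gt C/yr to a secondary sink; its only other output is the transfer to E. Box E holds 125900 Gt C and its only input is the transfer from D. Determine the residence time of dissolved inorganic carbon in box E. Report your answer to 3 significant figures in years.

3610 yr

Box A: F(A→B) = (11.61 + 72.83) − 28.34 = 56.100 Gt C/yr.
Box B: F(B→C) = (56.100 + 6.209) − 24.64 = 37.669 Gt C/yr.
Box C: F(C→D) = (37.669 + 23.11) − 23.85 = 36.929 Gt C/yr.
Box D: F(D→E) = (36.929 + 5.232) − 7.316 = 34.845 Gt C/yr.
Box E throughput = its input = 34.845 Gt C/yr; τ = 125900 / 34.845 = 3613 yr.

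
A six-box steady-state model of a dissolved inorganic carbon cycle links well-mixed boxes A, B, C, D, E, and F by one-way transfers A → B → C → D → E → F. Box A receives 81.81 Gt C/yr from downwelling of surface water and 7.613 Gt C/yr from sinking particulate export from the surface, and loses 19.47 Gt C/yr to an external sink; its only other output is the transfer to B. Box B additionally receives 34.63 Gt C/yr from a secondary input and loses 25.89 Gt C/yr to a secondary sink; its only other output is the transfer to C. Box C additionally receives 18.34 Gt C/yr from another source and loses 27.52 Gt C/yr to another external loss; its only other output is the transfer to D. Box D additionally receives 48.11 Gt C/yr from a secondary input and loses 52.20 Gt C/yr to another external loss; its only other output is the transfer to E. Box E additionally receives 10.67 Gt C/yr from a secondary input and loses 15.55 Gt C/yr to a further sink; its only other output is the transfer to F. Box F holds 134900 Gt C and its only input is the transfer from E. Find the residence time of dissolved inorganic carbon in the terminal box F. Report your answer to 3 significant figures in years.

Box A: F(A→B) = (81.81 + 7.613) − 19.47 = 69.953 Gt C/yr.
Box B: F(B→C) = (69.953 + 34.63) − 25.89 = 78.693 Gt C/yr.
Box C: F(C→D) = (78.693 + 18.34) − 27.52 = 69.513 Gt C/yr.
Box D: F(D→E) = (69.513 + 48.11) − 52.20 = 65.423 Gt C/yr.
Box E: F(E→F) = (65.423 + 10.67) − 15.55 = 60.543 Gt C/yr.
Box F throughput = its input = 60.543 Gt C/yr; τ = 134900 / 60.543 = 2228 yr.

2230 yr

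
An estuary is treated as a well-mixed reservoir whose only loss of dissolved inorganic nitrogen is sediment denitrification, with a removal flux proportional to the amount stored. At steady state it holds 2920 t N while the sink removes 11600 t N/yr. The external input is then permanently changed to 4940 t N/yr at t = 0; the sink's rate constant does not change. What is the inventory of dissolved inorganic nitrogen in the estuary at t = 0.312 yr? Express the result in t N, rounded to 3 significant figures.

Residence time τ = M₀/F₀ = 0.2517 yr. The eventual steady state is M_∞ = M₀·(F₁/F₀) = 2920 × 4940/11600 = 1243.5 t N.
The anomaly ΔM(t) = M(t) − M_∞ decays as ΔM₀·e^(−t/τ) with ΔM₀ = 2920 − 1243.5 = 1676 t N.
At t = 0.312 yr, e^(−t/τ) = e^(−1.239) = 0.2895, so ΔM = 485.4 t N and M = 1243.5 + 485.4 = 1728.9 t N.

1730 t N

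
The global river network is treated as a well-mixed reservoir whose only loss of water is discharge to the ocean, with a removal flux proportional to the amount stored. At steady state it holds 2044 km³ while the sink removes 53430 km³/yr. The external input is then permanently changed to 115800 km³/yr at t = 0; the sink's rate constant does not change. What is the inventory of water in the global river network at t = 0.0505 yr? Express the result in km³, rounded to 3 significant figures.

The sink rate constant is k = F₀/M₀ = 53430/2044 = 26.14 yr⁻¹.
Solving dM/dt = F₁ − kM with M(0) = M₀ gives M(t) = F₁/k + (M₀ − F₁/k)·e^(−kt).
F₁/k = 115800/26.14 = 4430.0 km³; kt = 26.14 × 0.0505 = 1.320, e^(−kt) = 0.2671.
M(0.0505) = 4430.0 + (2044 − 4430.0) × 0.2671 = 4430.0 − 637.3 = 3792.7 km³.

3790 km³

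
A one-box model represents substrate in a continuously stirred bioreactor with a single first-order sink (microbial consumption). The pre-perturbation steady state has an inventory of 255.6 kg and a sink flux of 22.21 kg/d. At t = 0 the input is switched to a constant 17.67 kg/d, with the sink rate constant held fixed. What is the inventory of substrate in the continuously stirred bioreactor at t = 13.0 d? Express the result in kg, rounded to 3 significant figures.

The sink rate constant is k = F₀/M₀ = 22.21/255.6 = 0.08689 d⁻¹.
Solving dM/dt = F₁ − kM with M(0) = M₀ gives M(t) = F₁/k + (M₀ − F₁/k)·e^(−kt).
F₁/k = 17.67/0.08689 = 203.35 kg; kt = 0.08689 × 13.0 = 1.130, e^(−kt) = 0.3232.
M(13.0) = 203.35 + (255.6 − 203.35) × 0.3232 = 203.35 + 16.88 = 220.24 kg.

220 kg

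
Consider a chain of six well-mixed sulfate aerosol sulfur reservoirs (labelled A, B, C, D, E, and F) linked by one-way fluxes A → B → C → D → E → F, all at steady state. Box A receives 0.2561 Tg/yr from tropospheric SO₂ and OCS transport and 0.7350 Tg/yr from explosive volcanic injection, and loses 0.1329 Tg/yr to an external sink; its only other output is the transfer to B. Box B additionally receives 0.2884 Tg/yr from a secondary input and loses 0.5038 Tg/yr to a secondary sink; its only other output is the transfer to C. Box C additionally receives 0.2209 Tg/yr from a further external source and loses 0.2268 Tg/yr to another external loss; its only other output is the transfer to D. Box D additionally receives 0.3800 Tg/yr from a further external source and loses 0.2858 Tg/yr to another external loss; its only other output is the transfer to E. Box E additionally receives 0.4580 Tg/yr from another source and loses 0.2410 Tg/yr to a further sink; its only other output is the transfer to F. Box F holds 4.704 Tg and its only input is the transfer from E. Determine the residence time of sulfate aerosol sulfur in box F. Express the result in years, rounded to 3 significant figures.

4.96 yr

Box A: F(A→B) = (0.2561 + 0.7350) − 0.1329 = 0.85820 Tg/yr.
Box B: F(B→C) = (0.85820 + 0.2884) − 0.5038 = 0.64280 Tg/yr.
Box C: F(C→D) = (0.64280 + 0.2209) − 0.2268 = 0.63690 Tg/yr.
Box D: F(D→E) = (0.63690 + 0.3800) − 0.2858 = 0.73110 Tg/yr.
Box E: F(E→F) = (0.73110 + 0.4580) − 0.2410 = 0.94810 Tg/yr.
Box F throughput = its input = 0.94810 Tg/yr; τ = 4.704 / 0.94810 = 4.962 yr.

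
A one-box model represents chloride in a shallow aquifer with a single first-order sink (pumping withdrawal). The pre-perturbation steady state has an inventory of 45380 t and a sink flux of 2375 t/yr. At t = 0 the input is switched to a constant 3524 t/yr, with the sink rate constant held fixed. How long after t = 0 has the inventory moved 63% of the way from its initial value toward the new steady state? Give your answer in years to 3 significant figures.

τ = M₀/F₀ = 45380/2375 = 19.11 yr.
The remaining gap fraction is e^(−t/τ); 63% covered ⇒ e^(−t/τ) = 0.370.
t = −τ ln(0.370) = 19.11 × 0.9943 = 19.00 yr.

19.0 yr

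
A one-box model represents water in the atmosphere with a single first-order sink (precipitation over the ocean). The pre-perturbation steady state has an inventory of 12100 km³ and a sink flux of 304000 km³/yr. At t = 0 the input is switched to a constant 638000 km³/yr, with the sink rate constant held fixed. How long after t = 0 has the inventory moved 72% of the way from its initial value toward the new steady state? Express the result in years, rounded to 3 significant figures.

0.0507 yr

τ = M₀/F₀ = 12100/304000 = 0.03980 yr.
The remaining gap fraction is e^(−t/τ); 72% covered ⇒ e^(−t/τ) = 0.280.
t = −τ ln(0.280) = 0.03980 × 1.273 = 0.05067 yr.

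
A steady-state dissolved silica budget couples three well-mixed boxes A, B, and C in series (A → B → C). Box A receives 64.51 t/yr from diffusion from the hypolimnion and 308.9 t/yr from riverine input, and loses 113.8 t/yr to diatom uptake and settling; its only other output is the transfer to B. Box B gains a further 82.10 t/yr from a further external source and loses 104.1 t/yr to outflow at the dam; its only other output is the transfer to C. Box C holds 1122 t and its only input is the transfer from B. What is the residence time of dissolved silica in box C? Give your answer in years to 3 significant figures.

4.72 yr

Box A: F(A→B) = (64.51 + 308.9) − 113.8 = 259.61 t/yr.
Box B: F(B→C) = (259.61 + 82.10) − 104.1 = 237.61 t/yr.
Box C throughput = its input = 237.61 t/yr; τ = 1122 / 237.61 = 4.722 yr.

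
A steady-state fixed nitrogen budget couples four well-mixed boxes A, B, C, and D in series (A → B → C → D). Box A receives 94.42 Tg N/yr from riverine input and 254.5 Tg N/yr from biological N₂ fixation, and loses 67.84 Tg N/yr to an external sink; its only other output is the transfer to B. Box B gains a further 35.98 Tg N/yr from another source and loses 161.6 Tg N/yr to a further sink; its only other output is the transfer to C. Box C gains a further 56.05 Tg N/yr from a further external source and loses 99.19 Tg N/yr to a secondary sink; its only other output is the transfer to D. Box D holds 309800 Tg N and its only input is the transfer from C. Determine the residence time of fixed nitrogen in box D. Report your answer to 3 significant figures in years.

Box A: F(A→B) = (94.42 + 254.5) − 67.84 = 281.08 Tg N/yr.
Box B: F(B→C) = (281.08 + 35.98) − 161.6 = 155.46 Tg N/yr.
Box C: F(C→D) = (155.46 + 56.05) − 99.19 = 112.32 Tg N/yr.
Box D throughput = its input = 112.32 Tg N/yr; τ = 309800 / 112.32 = 2758 yr.

2760 yr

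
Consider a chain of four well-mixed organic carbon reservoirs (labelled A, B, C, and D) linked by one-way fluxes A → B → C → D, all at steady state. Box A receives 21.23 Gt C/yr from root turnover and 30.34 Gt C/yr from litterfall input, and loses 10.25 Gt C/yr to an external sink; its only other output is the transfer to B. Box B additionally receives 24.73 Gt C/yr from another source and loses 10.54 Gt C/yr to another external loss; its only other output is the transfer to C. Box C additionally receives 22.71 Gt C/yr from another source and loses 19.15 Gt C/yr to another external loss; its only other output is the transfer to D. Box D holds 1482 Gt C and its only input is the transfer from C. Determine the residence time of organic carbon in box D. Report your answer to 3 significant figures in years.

Box A: F(A→B) = (21.23 + 30.34) − 10.25 = 41.320 Gt C/yr.
Box B: F(B→C) = (41.320 + 24.73) − 10.54 = 55.510 Gt C/yr.
Box C: F(C→D) = (55.510 + 22.71) − 19.15 = 59.070 Gt C/yr.
Box D throughput = its input = 59.070 Gt C/yr; τ = 1482 / 59.070 = 25.09 yr.

25.1 yr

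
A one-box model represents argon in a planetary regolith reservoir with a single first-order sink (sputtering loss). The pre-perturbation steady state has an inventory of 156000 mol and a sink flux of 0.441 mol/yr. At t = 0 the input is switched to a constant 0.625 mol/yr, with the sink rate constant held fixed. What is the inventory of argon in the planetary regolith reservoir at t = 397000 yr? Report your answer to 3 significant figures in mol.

200000 mol

Residence time τ = M₀/F₀ = 353700 yr. The eventual steady state is M_∞ = M₀·(F₁/F₀) = 156000 × 0.625/0.441 = 221090 mol.
The anomaly ΔM(t) = M(t) − M_∞ decays as ΔM₀·e^(−t/τ) with ΔM₀ = 156000 − 221090 = −65090 mol.
At t = 397000 yr, e^(−t/τ) = e^(−1.122) = 0.3255, so ΔM = −21190 mol and M = 221090 − 21190 = 199900 mol.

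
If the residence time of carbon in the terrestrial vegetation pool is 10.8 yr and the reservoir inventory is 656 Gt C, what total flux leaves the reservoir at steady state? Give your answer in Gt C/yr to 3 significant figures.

60.7 Gt C/yr

F = M / τ = 656 / 10.8 = 60.74 Gt C/yr.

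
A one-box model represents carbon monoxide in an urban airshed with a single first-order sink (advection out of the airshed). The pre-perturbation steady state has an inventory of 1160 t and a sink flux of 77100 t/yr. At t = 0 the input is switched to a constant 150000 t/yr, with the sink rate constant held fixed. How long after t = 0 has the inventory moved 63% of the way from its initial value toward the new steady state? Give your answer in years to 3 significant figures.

0.0150 yr

τ = M₀/F₀ = 1160/77100 = 0.01505 yr.
The remaining gap fraction is e^(−t/τ); 63% covered ⇒ e^(−t/τ) = 0.370.
t = −τ ln(0.370) = 0.01505 × 0.9943 = 0.01496 yr.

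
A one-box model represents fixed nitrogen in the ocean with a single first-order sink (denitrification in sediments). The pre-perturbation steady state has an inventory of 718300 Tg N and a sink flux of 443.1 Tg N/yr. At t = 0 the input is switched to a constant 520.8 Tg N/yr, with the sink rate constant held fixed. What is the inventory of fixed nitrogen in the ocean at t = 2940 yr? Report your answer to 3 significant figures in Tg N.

τ = M₀/F₀ = 718300/443.1 = 1621 yr; rate constant k = 1/τ.
New steady state M_∞ = F₁/k = F₁·τ = 520.8 × 1621 = 844260 Tg N.
M(t) = M_∞ + (M₀ − M_∞)·e^(−t/τ); t/τ = 2940/1621 = 1.814, so e^(−t/τ) = 0.1631.
M(t) = 844260 − 126000 × 0.1631 = 823720 Tg N.

824000 Tg N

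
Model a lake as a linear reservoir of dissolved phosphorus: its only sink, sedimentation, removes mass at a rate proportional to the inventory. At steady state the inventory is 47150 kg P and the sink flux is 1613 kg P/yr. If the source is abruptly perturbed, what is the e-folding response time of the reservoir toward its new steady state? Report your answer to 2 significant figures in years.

For a linear reservoir the response time equals the residence time τ = M/F.
τ = 47150 / 1613 = 29.23 yr.

29 yr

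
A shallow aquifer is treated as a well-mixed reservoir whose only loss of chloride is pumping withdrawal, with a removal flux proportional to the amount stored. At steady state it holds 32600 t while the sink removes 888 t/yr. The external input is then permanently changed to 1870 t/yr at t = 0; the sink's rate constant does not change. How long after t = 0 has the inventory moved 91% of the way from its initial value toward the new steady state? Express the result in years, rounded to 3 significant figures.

τ = M₀/F₀ = 32600/888 = 36.71 yr.
The remaining gap fraction is e^(−t/τ); 91% covered ⇒ e^(−t/τ) = 0.0900.
t = −τ ln(0.0900) = 36.71 × 2.408 = 88.40 yr.

88.4 yr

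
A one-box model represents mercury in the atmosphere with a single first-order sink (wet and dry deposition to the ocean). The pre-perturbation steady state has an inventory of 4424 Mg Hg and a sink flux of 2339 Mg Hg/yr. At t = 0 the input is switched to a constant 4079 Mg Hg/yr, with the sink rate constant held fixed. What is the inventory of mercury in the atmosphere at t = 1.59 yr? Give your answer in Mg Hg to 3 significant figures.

Residence time τ = M₀/F₀ = 1.891 yr. The eventual steady state is M_∞ = M₀·(F₁/F₀) = 4424 × 4079/2339 = 7715.0 Mg Hg.
The anomaly ΔM(t) = M(t) − M_∞ decays as ΔM₀·e^(−t/τ) with ΔM₀ = 4424 − 7715.0 = −3291 Mg Hg.
At t = 1.59 yr, e^(−t/τ) = e^(−0.8406) = 0.4314, so ΔM = −1420 Mg Hg and M = 7715.0 − 1420 = 6295.2 Mg Hg.

6300 Mg Hg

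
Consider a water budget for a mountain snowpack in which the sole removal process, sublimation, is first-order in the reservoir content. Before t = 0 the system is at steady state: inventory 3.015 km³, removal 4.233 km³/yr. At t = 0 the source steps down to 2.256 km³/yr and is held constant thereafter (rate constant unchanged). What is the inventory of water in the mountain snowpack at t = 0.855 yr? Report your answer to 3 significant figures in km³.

2.03 km³

τ = M₀/F₀ = 3.015/4.233 = 0.7123 yr; rate constant k = 1/τ.
New steady state M_∞ = F₁/k = F₁·τ = 2.256 × 0.7123 = 1.6069 km³.
M(t) = M_∞ + (M₀ − M_∞)·e^(−t/τ); t/τ = 0.855/0.7123 = 1.200, so e^(−t/τ) = 0.3011.
M(t) = 1.6069 + 1.408 × 0.3011 = 2.0308 km³.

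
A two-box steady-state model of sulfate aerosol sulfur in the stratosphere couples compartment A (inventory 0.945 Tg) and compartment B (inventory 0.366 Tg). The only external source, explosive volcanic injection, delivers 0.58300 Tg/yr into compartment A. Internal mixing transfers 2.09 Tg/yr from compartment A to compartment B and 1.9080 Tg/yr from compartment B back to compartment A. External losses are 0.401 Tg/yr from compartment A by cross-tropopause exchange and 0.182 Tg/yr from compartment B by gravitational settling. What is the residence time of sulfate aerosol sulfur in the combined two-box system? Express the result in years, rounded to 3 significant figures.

2.25 yr

Residence time in the combined system uses the total inventory and the total *external* removal — internal exchanges between the two boxes cancel.
M_total = 0.945 + 0.366 = 1.3110 Tg.
ΣF_external_out = 0.401 + 0.182 = 0.58300 Tg/yr.
τ = M_total / ΣF_ext = 1.3110 / 0.58300 = 2.249 yr.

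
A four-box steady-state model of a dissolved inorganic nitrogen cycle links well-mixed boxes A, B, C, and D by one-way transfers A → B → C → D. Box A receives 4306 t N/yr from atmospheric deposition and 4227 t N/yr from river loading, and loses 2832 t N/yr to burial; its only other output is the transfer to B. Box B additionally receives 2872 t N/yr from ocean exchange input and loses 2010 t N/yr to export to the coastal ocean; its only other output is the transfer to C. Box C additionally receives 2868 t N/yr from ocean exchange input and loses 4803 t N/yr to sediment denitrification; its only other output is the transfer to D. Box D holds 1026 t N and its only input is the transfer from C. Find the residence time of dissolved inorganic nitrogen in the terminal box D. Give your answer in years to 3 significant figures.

Box A: F(A→B) = (4306 + 4227) − 2832 = 5701.0 t N/yr.
Box B: F(B→C) = (5701.0 + 2872) − 2010 = 6563.0 t N/yr.
Box C: F(C→D) = (6563.0 + 2868) − 4803 = 4628.0 t N/yr.
Box D throughput = its input = 4628.0 t N/yr; τ = 1026 / 4628.0 = 0.2217 yr.

0.222 yr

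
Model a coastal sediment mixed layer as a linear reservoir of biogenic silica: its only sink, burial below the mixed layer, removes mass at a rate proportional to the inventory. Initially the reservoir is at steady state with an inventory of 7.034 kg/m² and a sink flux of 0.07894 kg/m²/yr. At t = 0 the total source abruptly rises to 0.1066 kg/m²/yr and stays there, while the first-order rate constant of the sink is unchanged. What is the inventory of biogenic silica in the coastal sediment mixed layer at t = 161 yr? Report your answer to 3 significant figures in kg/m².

The sink rate constant is k = F₀/M₀ = 0.07894/7.034 = 0.01122 yr⁻¹.
Solving dM/dt = F₁ − kM with M(0) = M₀ gives M(t) = F₁/k + (M₀ − F₁/k)·e^(−kt).
F₁/k = 0.1066/0.01122 = 9.4987 kg/m²; kt = 0.01122 × 161 = 1.807, e^(−kt) = 0.1642.
M(161) = 9.4987 + (7.034 − 9.4987) × 0.1642 = 9.4987 − 0.4046 = 9.0940 kg/m².

9.09 kg/m²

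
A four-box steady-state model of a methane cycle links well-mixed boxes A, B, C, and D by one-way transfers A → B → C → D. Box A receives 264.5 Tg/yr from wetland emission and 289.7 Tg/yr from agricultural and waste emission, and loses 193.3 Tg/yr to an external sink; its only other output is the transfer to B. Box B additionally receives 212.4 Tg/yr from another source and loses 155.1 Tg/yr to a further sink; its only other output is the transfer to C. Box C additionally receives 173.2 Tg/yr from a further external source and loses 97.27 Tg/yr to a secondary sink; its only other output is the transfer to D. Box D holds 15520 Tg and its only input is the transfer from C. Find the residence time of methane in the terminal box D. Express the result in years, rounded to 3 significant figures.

Box A: F(A→B) = (264.5 + 289.7) − 193.3 = 360.90 Tg/yr.
Box B: F(B→C) = (360.90 + 212.4) − 155.1 = 418.20 Tg/yr.
Box C: F(C→D) = (418.20 + 173.2) − 97.27 = 494.13 Tg/yr.
Box D throughput = its input = 494.13 Tg/yr; τ = 15520 / 494.13 = 31.41 yr.

31.4 yr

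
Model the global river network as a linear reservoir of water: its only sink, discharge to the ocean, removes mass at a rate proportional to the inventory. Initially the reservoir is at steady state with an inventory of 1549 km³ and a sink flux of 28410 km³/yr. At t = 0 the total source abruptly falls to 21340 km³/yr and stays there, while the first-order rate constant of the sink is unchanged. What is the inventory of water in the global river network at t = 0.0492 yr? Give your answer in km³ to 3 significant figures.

The sink rate constant is k = F₀/M₀ = 28410/1549 = 18.34 yr⁻¹.
Solving dM/dt = F₁ − kM with M(0) = M₀ gives M(t) = F₁/k + (M₀ − F₁/k)·e^(−kt).
F₁/k = 21340/18.34 = 1163.5 km³; kt = 18.34 × 0.0492 = 0.9024, e^(−kt) = 0.4056.
M(0.0492) = 1163.5 + (1549 − 1163.5) × 0.4056 = 1163.5 + 156.4 = 1319.9 km³.

1320 km³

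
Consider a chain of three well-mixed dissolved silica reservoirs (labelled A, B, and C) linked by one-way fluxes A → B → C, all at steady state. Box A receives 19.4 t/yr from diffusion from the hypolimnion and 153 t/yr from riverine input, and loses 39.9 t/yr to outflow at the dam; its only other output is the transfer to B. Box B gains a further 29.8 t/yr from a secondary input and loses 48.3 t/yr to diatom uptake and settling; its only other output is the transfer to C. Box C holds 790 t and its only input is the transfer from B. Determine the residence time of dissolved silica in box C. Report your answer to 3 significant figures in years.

Box A: F(A→B) = (19.4 + 153) − 39.9 = 132.50 t/yr.
Box B: F(B→C) = (132.50 + 29.8) − 48.3 = 114.00 t/yr.
Box C throughput = its input = 114.00 t/yr; τ = 790 / 114.00 = 6.930 yr.

6.93 yr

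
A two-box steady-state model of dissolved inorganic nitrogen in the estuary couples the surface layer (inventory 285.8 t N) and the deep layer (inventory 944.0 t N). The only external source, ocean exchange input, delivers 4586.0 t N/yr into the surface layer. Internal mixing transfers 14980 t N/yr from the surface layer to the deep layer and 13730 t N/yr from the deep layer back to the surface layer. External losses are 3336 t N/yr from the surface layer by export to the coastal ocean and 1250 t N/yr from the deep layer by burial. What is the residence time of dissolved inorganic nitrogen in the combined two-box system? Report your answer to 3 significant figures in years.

0.268 yr

Treat the two boxes together as one reservoir: the mixing fluxes between them are internal recycling, so τ = ΣM / Σ(external losses).
M_total = 285.8 + 944.0 = 1229.8 t N.
ΣF_external_out = 3336 + 1250 = 4586.0 t N/yr.
τ = M_total / ΣF_ext = 1229.8 / 4586.0 = 0.2682 yr.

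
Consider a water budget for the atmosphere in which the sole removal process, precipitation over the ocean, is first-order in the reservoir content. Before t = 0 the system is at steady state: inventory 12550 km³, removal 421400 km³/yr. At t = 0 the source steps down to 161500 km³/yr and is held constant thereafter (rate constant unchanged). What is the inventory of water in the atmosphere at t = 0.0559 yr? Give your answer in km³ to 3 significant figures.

5990 km³

Residence time τ = M₀/F₀ = 0.02978 yr. The eventual steady state is M_∞ = M₀·(F₁/F₀) = 12550 × 161500/421400 = 4809.7 km³.
The anomaly ΔM(t) = M(t) − M_∞ decays as ΔM₀·e^(−t/τ) with ΔM₀ = 12550 − 4809.7 = 7740 km³.
At t = 0.0559 yr, e^(−t/τ) = e^(−1.877) = 0.1530, so ΔM = 1185 km³ and M = 4809.7 + 1185 = 5994.4 km³.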